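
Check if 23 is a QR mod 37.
By Euler's criterion: 23^{18} ≡ 36 (mod 37). Since this equals -1 (≡ 36), 23 is not a QR.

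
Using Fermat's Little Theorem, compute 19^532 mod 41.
By Fermat: 19^{40} ≡ 1 (mod 41). 532 ≡ 12 (mod 40). So 19^{532} ≡ 19^{12} ≡ 31 (mod 41)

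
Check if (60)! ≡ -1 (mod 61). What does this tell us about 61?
(60)! mod 61 = 60. Since this equals -1 (mod 61), Wilson confirms 61 is prime.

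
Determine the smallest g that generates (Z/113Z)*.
3

A primitive root g modulo p has order p-1 = 112
Prime divisors of 112: [2, 7]
g is a primitive root iff g^(112/q) ≢ 1 (mod 113) for each prime divisor q
Testing small values:
  g = 2: 2^56 ≡ 1, 2^16 ≡ 109 (mod 113) → 2^56 ≡ 1, not primitive root
  g = 3: 3^56 ≡ 112, 3^16 ≡ 49 (mod 113) → none is 1, primitive root!
The smallest primitive root is 3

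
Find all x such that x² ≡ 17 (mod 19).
The square roots of 17 mod 19 are 6 and 13. Verify: 6² = 36 ≡ 17 (mod 19)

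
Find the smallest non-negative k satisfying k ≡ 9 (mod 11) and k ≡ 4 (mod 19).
M = 11 × 19 = 209. M₁ = 19, y₁ ≡ 7 (mod 11). M₂ = 11, y₂ ≡ 7 (mod 19). k = 9×19×7 + 4×11×7 ≡ 42 (mod 209)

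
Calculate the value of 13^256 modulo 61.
Using Fermat: 13^{60} ≡ 1 (mod 61). 256 ≡ 16 (mod 60). So 13^{256} ≡ 13^{16} ≡ 13 (mod 61)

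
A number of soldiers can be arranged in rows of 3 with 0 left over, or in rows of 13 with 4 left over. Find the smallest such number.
M = 3 × 13 = 39. M₁ = 13, y₁ ≡ 1 (mod 3). M₂ = 3, y₂ ≡ 9 (mod 13). y = 0×13×1 + 4×3×9 ≡ 30 (mod 39). The smallest positive such number is 30.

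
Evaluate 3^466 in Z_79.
Using Fermat: 3^{78} ≡ 1 (mod 79). 466 ≡ 76 (mod 78). So 3^{466} ≡ 3^{76} ≡ 44 (mod 79)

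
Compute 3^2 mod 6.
2 = 2 (binary 10). Repeated squaring mod 6: 3^1 ≡ 3; 3^2 ≡ 3² = 9 ≡ 3. So 3^2 ≡ 3 (mod 6).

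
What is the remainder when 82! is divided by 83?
By Wilson's theorem, (82)! ≡ -1 ≡ 82 (mod 83)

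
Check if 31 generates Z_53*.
p - 1 = 52 has prime divisors 2, 13. Check 31^(52/q) mod 53 for each: 31^(52/2) = 31^26 ≡ 52, 31^(52/13) = 31^4 ≡ 49 (mod 53). None of these is 1, so 31 has order 52 = φ(53), so it is a primitive root mod 53.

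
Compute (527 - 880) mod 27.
25

(527 - 880) = -353
-353 mod 27 = 25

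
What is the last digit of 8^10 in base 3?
8 ≡ 2 (mod 3). 10 = 8 + 2 (binary 1010). Repeated squaring mod 3: 2^1 ≡ 2; 2^2 ≡ 2² = 4 ≡ 1; 2^4 ≡ 1² = 1 ≡ 1; 2^8 ≡ 1² = 1 ≡ 1. Multiply: 8^10 ≡ 2^8 × 2^2 ≡ 1 × 1 (mod 3): 1 × 1 = 1 ≡ 1. So 8^10 ≡ 1 (mod 3).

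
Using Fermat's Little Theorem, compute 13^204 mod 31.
By Fermat: 13^{30} ≡ 1 (mod 31). 204 = 6×30 + 24. So 13^{204} ≡ 13^{24} ≡ 2 (mod 31)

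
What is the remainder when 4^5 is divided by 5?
5 = 4 + 1 (binary 101). Repeated squaring mod 5: 4^1 ≡ 4; 4^2 ≡ 4² = 16 ≡ 1; 4^4 ≡ 1² = 1 ≡ 1. Multiply: 4^5 = 4^4 × 4^1 ≡ 1 × 4 (mod 5): 1 × 4 = 4 ≡ 4. So 4^5 ≡ 4 (mod 5).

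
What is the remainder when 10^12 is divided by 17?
Using repeated squaring. 12 = 8 + 4 (binary 1100). Repeated squaring mod 17: 10^1 ≡ 10; 10^2 ≡ 10² = 100 ≡ 15; 10^4 ≡ 15² = 225 ≡ 4; 10^8 ≡ 4² = 16 ≡ 16. Multiply: 10^12 = 10^8 × 10^4 ≡ 16 × 4 (mod 17): 16 × 4 = 64 ≡ 13. So 10^12 ≡ 13 (mod 17).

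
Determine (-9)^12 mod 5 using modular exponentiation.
Using Fermat: (-9)^{4} ≡ 1 (mod 5). 12 ≡ 0 (mod 4). So (-9)^{12} ≡ (-9)^{0} ≡ 1 (mod 5)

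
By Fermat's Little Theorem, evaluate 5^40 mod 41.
By Fermat's Little Theorem, 5^{40} ≡ 1 (mod 41) since 41 is prime and gcd(5, 41) = 1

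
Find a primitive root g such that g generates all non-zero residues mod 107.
p - 1 = 106 has prime divisors 2, 53. h is a primitive root mod 107 iff h^(106/q) ≢ 1 (mod 107) for each such q.
h = 2: 2^53 ≡ 106, 2^2 ≡ 4 (mod 107); none is 1, so 2 has order 106 and is a primitive root.
The smallest primitive root mod 107 is g = 2.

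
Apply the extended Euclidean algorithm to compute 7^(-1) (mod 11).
Extended GCD: 7(-3) + 11(2) = 1. So 7^(-1) ≡ 8 ≡ 8 (mod 11). Verify: 7 × 8 = 56 ≡ 1 (mod 11)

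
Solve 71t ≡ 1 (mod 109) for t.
71^(-1) ≡ 43 (mod 109). Verification: 71 × 43 = 3053 ≡ 1 (mod 109)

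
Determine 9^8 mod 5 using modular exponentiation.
9 ≡ 4 (mod 5). 8 = 8 (binary 1000). Repeated squaring mod 5: 4^1 ≡ 4; 4^2 ≡ 4² = 16 ≡ 1; 4^4 ≡ 1² = 1 ≡ 1; 4^8 ≡ 1² = 1 ≡ 1. So 9^8 ≡ 1 (mod 5).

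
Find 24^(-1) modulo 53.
42

Using Extended Euclidean Algorithm:
gcd(24, 53) = 1
Bezout coefficients: 24 × -11 + 53 × 5 = 1
So 24 × -11 ≡ 1 (mod 53)
The inverse is -11 mod 53 = 42
Verification: 24 × 42 = 1008 = 19 × 53 + 1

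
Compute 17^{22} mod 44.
25

Using successive squaring:
Binary expansion of 22: 10110
Powers of 17 mod 44 (each is the square of the previous):
  17^1 ≡ 17 (mod 44)
  17^2 ≡ 17² = 289 ≡ 25 (mod 44)
  17^4 ≡ 25² = 625 ≡ 9 (mod 44)
  17^8 ≡ 9² = 81 ≡ 37 (mod 44)
  17^16 ≡ 37² = 1369 ≡ 5 (mod 44)
22 = 16 + 4 + 2, so 17^22 = 17^16 × 17^4 × 17^2 ≡ 5 × 9 × 25 (mod 44)
Multiplying step by step:
  5 × 9 = 45 ≡ 1 (mod 44)
  1 × 25 = 25 ≡ 25 (mod 44)
Result: 17^22 ≡ 25 (mod 44)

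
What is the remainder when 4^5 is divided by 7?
5 = 4 + 1 (binary 101). Repeated squaring mod 7: 4^1 ≡ 4; 4^2 ≡ 4² = 16 ≡ 2; 4^4 ≡ 2² = 4 ≡ 4. Multiply: 4^5 = 4^4 × 4^1 ≡ 4 × 4 (mod 7): 4 × 4 = 16 ≡ 2. So 4^5 ≡ 2 (mod 7).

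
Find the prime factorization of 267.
3 × 89

Divide by primes starting from smallest:
267 ÷ 3 = 89
89 ÷ 89 = 1

267 = 3 × 89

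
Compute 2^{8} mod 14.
4

Using successive squaring:
Binary expansion of 8: 1000
Powers of 2 mod 14 (each is the square of the previous):
  2^1 ≡ 2 (mod 14)
  2^2 ≡ 2² = 4 ≡ 4 (mod 14)
  2^4 ≡ 4² = 16 ≡ 2 (mod 14)
  2^8 ≡ 2² = 4 ≡ 4 (mod 14)
8 is a power of 2, so 2^8 is the last square: ≡ 4 (mod 14)
Result: 2^8 ≡ 4 (mod 14)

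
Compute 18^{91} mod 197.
69

Using successive squaring:
Binary expansion of 91: 1011011
Powers of 18 mod 197 (each is the square of the previous):
  18^1 ≡ 18 (mod 197)
  18^2 ≡ 18² = 324 ≡ 127 (mod 197)
  18^4 ≡ 127² = 16129 ≡ 172 (mod 197)
  18^8 ≡ 172² = 29584 ≡ 34 (mod 197)
  18^16 ≡ 34² = 1156 ≡ 171 (mod 197)
  18^32 ≡ 171² = 29241 ≡ 85 (mod 197)
  18^64 ≡ 85² = 7225 ≡ 133 (mod 197)
91 = 64 + 16 + 8 + 2 + 1, so 18^91 = 18^64 × 18^16 × 18^8 × 18^2 × 18^1 ≡ 133 × 171 × 34 × 127 × 18 (mod 197)
Multiplying step by step:
  133 × 171 = 22743 ≡ 88 (mod 197)
  88 × 34 = 2992 ≡ 37 (mod 197)
  37 × 127 = 4699 ≡ 168 (mod 197)
  168 × 18 = 3024 ≡ 69 (mod 197)
Result: 18^91 ≡ 69 (mod 197)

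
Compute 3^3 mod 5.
3 = 2 + 1 (binary 11). Repeated squaring mod 5: 3^1 ≡ 3; 3^2 ≡ 3² = 9 ≡ 4. Multiply: 3^3 = 3^2 × 3^1 ≡ 4 × 3 (mod 5): 4 × 3 = 12 ≡ 2. So 3^3 ≡ 2 (mod 5).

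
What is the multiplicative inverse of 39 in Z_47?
39^(-1) ≡ 41 (mod 47). Verification: 39 × 41 = 1599 ≡ 1 (mod 47)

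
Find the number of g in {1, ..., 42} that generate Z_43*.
Number of primitive roots mod 43 = φ(42) = 12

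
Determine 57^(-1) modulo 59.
57^(-1) ≡ 29 (mod 59). Verification: 57 × 29 = 1653 ≡ 1 (mod 59)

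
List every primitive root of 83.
Primitive roots mod 83: {2, 5, 6, 8, 13, 14, 15, 18, 19, 20, 22, 24, 32, 34, 35, 39, 42, 43, 45, 46, 47, 50, 52, 53, 54, 55, 56, 57, 58, 60, 62, 66, 67, 71, 72, 73, 74, 76, 79, 80}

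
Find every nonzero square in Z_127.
QRs mod 127: {1, 2, 4, 8, 9, 11, 13, 15, 16, 17, 18, 19, 21, 22, 25, 26, 30, 31, 32, 34, 35, 36, 37, 38, 41, 42, 44, 47, 49, 50, 52, 60, 61, 62, 64, 68, 69, 70, 71, 72, 73, 74, 76, 79, 81, 82, 84, 87, 88, 94, 98, 99, 100, 103, 104, 107, 113, 115, 117, 120, 121, 122, 124}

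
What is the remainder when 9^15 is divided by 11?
Using Fermat: 9^{10} ≡ 1 (mod 11). 15 ≡ 5 (mod 10). So 9^{15} ≡ 9^{5} ≡ 1 (mod 11)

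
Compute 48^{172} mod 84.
36

Using successive squaring:
Binary expansion of 172: 10101100
Powers of 48 mod 84 (each is the square of the previous):
  48^1 ≡ 48 (mod 84)
  48^2 ≡ 48² = 2304 ≡ 36 (mod 84)
  48^4 ≡ 36² = 1296 ≡ 36 (mod 84)
  48^8 ≡ 36² = 1296 ≡ 36 (mod 84)
  48^16 ≡ 36² = 1296 ≡ 36 (mod 84)
  48^32 ≡ 36² = 1296 ≡ 36 (mod 84)
  48^64 ≡ 36² = 1296 ≡ 36 (mod 84)
  48^128 ≡ 36² = 1296 ≡ 36 (mod 84)
172 = 128 + 32 + 8 + 4, so 48^172 = 48^128 × 48^32 × 48^8 × 48^4 ≡ 36 × 36 × 36 × 36 (mod 84)
Multiplying step by step:
  36 × 36 = 1296 ≡ 36 (mod 84)
  36 × 36 = 1296 ≡ 36 (mod 84)
  36 × 36 = 1296 ≡ 36 (mod 84)
Result: 48^172 ≡ 36 (mod 84)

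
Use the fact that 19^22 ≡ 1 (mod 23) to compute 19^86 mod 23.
By Fermat: 19^{22} ≡ 1 (mod 23). 86 = 3×22 + 20. So 19^{86} ≡ 19^{20} ≡ 13 (mod 23)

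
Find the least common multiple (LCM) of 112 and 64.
448

First find GCD(112, 64) using the Euclidean algorithm:
112 = 1 × 64 + 48
64 = 1 × 48 + 16
48 = 3 × 16 + 0
GCD(112, 64) = 16

LCM formula: LCM(a, b) = (a × b) / GCD(a, b)
LCM(112, 64) = (112 × 64) / 16
LCM(112, 64) = 7168 / 16
LCM(112, 64) = 448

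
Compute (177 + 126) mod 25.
3

(177 + 126) = 303
303 mod 25 = 3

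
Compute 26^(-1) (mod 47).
26^(-1) ≡ 38 (mod 47). Verification: 26 × 38 = 988 ≡ 1 (mod 47)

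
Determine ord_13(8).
Powers of 8 mod 13: 8^1≡8, 8^2≡12, 8^3≡5, 8^4≡1. Order = 4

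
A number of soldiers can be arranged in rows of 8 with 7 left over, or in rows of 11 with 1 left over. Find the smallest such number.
M = 8 × 11 = 88. M₁ = 11, y₁ ≡ 3 (mod 8). M₂ = 8, y₂ ≡ 7 (mod 11). t = 7×11×3 + 1×8×7 ≡ 23 (mod 88). The smallest positive such number is 23.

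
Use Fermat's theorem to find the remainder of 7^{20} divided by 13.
3

By Fermat's Little Theorem, a^(p-1) ≡ 1 (mod p) for prime p and gcd(a, p) = 1
Here p = 13, so 7^12 ≡ 1 (mod 13)
We can reduce the exponent: 20 mod 12 = 8
So 7^20 ≡ 7^8 (mod 13)
Computing: 7^8 mod 13 = 3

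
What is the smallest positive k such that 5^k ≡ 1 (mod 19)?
Powers of 5 mod 19: 5^1≡5, 5^2≡6, 5^3≡11, 5^4≡17, 5^5≡9, 5^6≡7, 5^7≡16, 5^8≡4, 5^9≡1. Order = 9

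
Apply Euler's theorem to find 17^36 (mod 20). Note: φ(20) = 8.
By Euler: 17^{8} ≡ 1 (mod 20) since gcd(17, 20) = 1. 36 = 4×8 + 4. So 17^{36} ≡ 17^{4} ≡ 1 (mod 20)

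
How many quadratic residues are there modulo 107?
For prime 107, there are (p-1)/2 = (107-1)/2 = 53 quadratic residues (excluding 0).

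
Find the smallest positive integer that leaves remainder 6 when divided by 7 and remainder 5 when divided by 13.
M = 7 × 13 = 91. M₁ = 13, y₁ ≡ 6 (mod 7). M₂ = 7, y₂ ≡ 2 (mod 13). r = 6×13×6 + 5×7×2 ≡ 83 (mod 91). The smallest positive such number is 83.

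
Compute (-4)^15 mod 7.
Using Fermat: (-4)^{6} ≡ 1 (mod 7). 15 ≡ 3 (mod 6). So (-4)^{15} ≡ (-4)^{3} ≡ 6 (mod 7)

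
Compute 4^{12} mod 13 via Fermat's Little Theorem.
1

By Fermat's Little Theorem, a^(p-1) ≡ 1 (mod p) for prime p and gcd(a, p) = 1
Here p = 13, so 4^12 ≡ 1 (mod 13)
We can reduce the exponent: 12 mod 12 = 0
So 4^12 ≡ 4^0 (mod 13)
Computing: 4^0 mod 13 = 1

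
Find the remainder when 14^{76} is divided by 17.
By Fermat: 14^{16} ≡ 1 (mod 17). 76 = 4×16 + 12. So 14^{76} ≡ 14^{12} ≡ 4 (mod 17)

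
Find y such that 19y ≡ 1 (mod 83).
19^(-1) ≡ 35 (mod 83). Verification: 19 × 35 = 665 ≡ 1 (mod 83)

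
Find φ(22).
10

Prime factorization: 22 = 2 × 11
Using the formula φ(n) = n × Π(1 - 1/p) for each prime factor p:
φ(22) = 22 × (1 - 1/2) × (1 - 1/11)
φ(22) = 10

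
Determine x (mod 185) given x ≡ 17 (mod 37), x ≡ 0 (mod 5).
165

Using the Chinese Remainder Theorem:
M = product of moduli = 185
For equation 1: M_1 = 5, 5 ≡ 5 (mod 37), inverse of 5 mod 37 is 15 (check: 5 × 15 = 75 ≡ 1 (mod 37))
For equation 2: M_2 = 37, 37 ≡ 2 (mod 5), inverse of 37 mod 5 is 3 (check: 2 × 3 = 6 ≡ 1 (mod 5))
Combine: x ≡ Σ r_i×M_i×(M_i⁻¹ mod m_i) = 17×5×15 + 0×37×3 = 1275 + 0 = 1275
1275 mod 185 = 165
x ≡ 165 (mod 185)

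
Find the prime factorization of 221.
13 × 17

Divide by primes starting from smallest:
221 ÷ 13 = 17
17 ÷ 17 = 1

221 = 13 × 17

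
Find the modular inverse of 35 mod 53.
35^(-1) ≡ 50 (mod 53). Verification: 35 × 50 = 1750 ≡ 1 (mod 53)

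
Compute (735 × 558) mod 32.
18

(735 × 558) = 410130
410130 mod 32 = 18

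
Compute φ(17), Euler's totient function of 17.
16

Prime factorization: 17 = 17
Using the formula φ(n) = n × Π(1 - 1/p) for each prime factor p:
φ(17) = 17 × (1 - 1/17)
φ(17) = 16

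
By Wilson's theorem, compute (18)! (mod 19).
By Wilson's theorem, (18)! ≡ -1 ≡ 18 (mod 19)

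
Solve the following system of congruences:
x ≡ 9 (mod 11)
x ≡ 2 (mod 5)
42

Using the Chinese Remainder Theorem:
M = product of moduli = 55
For equation 1: M_1 = 5, 5 ≡ 5 (mod 11), inverse of 5 mod 11 is 9 (check: 5 × 9 = 45 ≡ 1 (mod 11))
For equation 2: M_2 = 11, 11 ≡ 1 (mod 5), inverse of 11 mod 5 is 1 (check: 1 × 1 = 1 ≡ 1 (mod 5))
Combine: x ≡ Σ r_i×M_i×(M_i⁻¹ mod m_i) = 9×5×9 + 2×11×1 = 405 + 22 = 427
427 mod 55 = 42
x ≡ 42 (mod 55)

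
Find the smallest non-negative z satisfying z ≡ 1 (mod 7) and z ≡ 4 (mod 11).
M = 7 × 11 = 77. M₁ = 11, y₁ ≡ 2 (mod 7). M₂ = 7, y₂ ≡ 8 (mod 11). z = 1×11×2 + 4×7×8 ≡ 15 (mod 77)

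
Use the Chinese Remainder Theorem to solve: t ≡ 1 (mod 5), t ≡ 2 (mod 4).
M = 5 × 4 = 20. M₁ = 4, y₁ ≡ 4 (mod 5). M₂ = 5, y₂ ≡ 1 (mod 4). t = 1×4×4 + 2×5×1 ≡ 6 (mod 20)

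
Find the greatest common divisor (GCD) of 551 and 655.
1

Using the Euclidean algorithm:
551 = 0 × 655 + 551
655 = 1 × 551 + 104
551 = 5 × 104 + 31
104 = 3 × 31 + 11
31 = 2 × 11 + 9
11 = 1 × 9 + 2
9 = 4 × 2 + 1
2 = 2 × 1 + 0

GCD(551, 655) = 1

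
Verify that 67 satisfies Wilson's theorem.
(66)! mod 67 = 66. Since this equals -1 (mod 67), Wilson confirms 67 is prime.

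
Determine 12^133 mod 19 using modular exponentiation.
Using Fermat: 12^{18} ≡ 1 (mod 19). 133 ≡ 7 (mod 18). So 12^{133} ≡ 12^{7} ≡ 12 (mod 19)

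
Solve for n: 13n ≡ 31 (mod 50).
37

Since gcd(13, 50) = 1 divides 31, a solution exists.
Multiply both sides by the inverse of 13 mod 50:
  13^(-1) mod 50 = 27
  x ≡ 27 × 31 ≡ 837 ≡ 37 (mod 50)
Verification: 13 × 37 = 481 = 9 × 50 + 31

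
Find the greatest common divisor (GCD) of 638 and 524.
2

Using the Euclidean algorithm:
638 = 1 × 524 + 114
524 = 4 × 114 + 68
114 = 1 × 68 + 46
68 = 1 × 46 + 22
46 = 2 × 22 + 2
22 = 11 × 2 + 0

GCD(638, 524) = 2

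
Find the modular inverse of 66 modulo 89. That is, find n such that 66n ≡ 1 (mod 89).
58

Using Extended Euclidean Algorithm:
gcd(66, 89) = 1
Bezout coefficients: 66 × -31 + 89 × 23 = 1
So 66 × -31 ≡ 1 (mod 89)
The inverse is -31 mod 89 = 58
Verification: 66 × 58 = 3828 = 43 × 89 + 1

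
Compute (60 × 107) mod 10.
0

(60 × 107) = 6420
6420 mod 10 = 0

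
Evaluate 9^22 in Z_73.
Using repeated squaring. 22 = 16 + 4 + 2 (binary 10110). Repeated squaring mod 73: 9^1 ≡ 9; 9^2 ≡ 9² = 81 ≡ 8; 9^4 ≡ 8² = 64 ≡ 64; 9^8 ≡ 64² = 4096 ≡ 8; 9^16 ≡ 8² = 64 ≡ 64. Multiply: 9^22 = 9^16 × 9^4 × 9^2 ≡ 64 × 64 × 8 (mod 73): 64 × 64 = 4096 ≡ 8; 8 × 8 = 64 ≡ 64. So 9^22 ≡ 64 (mod 73).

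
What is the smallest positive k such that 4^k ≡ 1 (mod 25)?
Powers of 4 mod 25: 4^1≡4, 4^2≡16, 4^3≡14, 4^4≡6, 4^5≡24, 4^6≡21, 4^7≡9, 4^8≡11, 4^9≡19, 4^10≡1. Order = 10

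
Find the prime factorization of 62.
2 × 31

Divide by primes starting from smallest:
62 ÷ 2 = 31
31 ÷ 31 = 1

62 = 2 × 31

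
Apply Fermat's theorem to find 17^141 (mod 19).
By Fermat: 17^{18} ≡ 1 (mod 19). 141 = 7×18 + 15. So 17^{141} ≡ 17^{15} ≡ 7 (mod 19)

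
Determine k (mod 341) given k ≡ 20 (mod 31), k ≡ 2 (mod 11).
299

Using the Chinese Remainder Theorem:
M = product of moduli = 341
For equation 1: M_1 = 11, 11 ≡ 11 (mod 31), inverse of 11 mod 31 is 17 (check: 11 × 17 = 187 ≡ 1 (mod 31))
For equation 2: M_2 = 31, 31 ≡ 9 (mod 11), inverse of 31 mod 11 is 5 (check: 9 × 5 = 45 ≡ 1 (mod 11))
Combine: k ≡ Σ r_i×M_i×(M_i⁻¹ mod m_i) = 20×11×17 + 2×31×5 = 3740 + 310 = 4050
4050 mod 341 = 299
k ≡ 299 (mod 341)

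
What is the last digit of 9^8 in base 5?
9 ≡ 4 (mod 5). 8 = 8 (binary 1000). Repeated squaring mod 5: 4^1 ≡ 4; 4^2 ≡ 4² = 16 ≡ 1; 4^4 ≡ 1² = 1 ≡ 1; 4^8 ≡ 1² = 1 ≡ 1. So 9^8 ≡ 1 (mod 5).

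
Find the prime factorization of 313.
313

Divide by primes starting from smallest:
313 ÷ 313 = 1

313 = 313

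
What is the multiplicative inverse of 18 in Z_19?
18

Using Extended Euclidean Algorithm:
gcd(18, 19) = 1
Bezout coefficients: 18 × -1 + 19 × 1 = 1
So 18 × -1 ≡ 1 (mod 19)
The inverse is -1 mod 19 = 18
Verification: 18 × 18 = 324 = 17 × 19 + 1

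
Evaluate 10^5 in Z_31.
5 = 4 + 1 (binary 101). Repeated squaring mod 31: 10^1 ≡ 10; 10^2 ≡ 10² = 100 ≡ 7; 10^4 ≡ 7² = 49 ≡ 18. Multiply: 10^5 = 10^4 × 10^1 ≡ 18 × 10 (mod 31): 18 × 10 = 180 ≡ 25. So 10^5 ≡ 25 (mod 31).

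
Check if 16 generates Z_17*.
p - 1 = 16 has prime divisors 2. Check 16^(16/q) mod 17 for each: 16^(16/2) = 16^8 ≡ 1 (mod 17). Since 16^8 ≡ 1 (mod 17), the order of 16 divides 8 (in fact the order is 2) ≠ 16, so it is not a primitive root.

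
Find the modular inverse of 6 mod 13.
6^(-1) ≡ 11 (mod 13). Verification: 6 × 11 = 66 ≡ 1 (mod 13)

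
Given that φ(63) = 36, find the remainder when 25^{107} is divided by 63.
By Euler: 25^{36} ≡ 1 (mod 63) since gcd(25, 63) = 1. 107 = 2×36 + 35. So 25^{107} ≡ 25^{35} ≡ 58 (mod 63)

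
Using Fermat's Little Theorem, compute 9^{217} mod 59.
20

By Fermat's Little Theorem, a^(p-1) ≡ 1 (mod p) for prime p and gcd(a, p) = 1
Here p = 59, so 9^58 ≡ 1 (mod 59)
We can reduce the exponent: 217 mod 58 = 43
So 9^217 ≡ 9^43 (mod 59)
Computing: 9^43 mod 59 = 20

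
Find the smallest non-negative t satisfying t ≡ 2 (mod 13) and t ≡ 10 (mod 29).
M = 13 × 29 = 377. M₁ = 29, y₁ ≡ 9 (mod 13). M₂ = 13, y₂ ≡ 9 (mod 29). t = 2×29×9 + 10×13×9 ≡ 184 (mod 377)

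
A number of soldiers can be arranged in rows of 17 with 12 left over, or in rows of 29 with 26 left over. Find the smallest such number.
M = 17 × 29 = 493. M₁ = 29, y₁ ≡ 10 (mod 17). M₂ = 17, y₂ ≡ 12 (mod 29). y = 12×29×10 + 26×17×12 ≡ 403 (mod 493). The smallest positive such number is 403.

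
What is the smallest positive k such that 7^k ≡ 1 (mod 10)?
Powers of 7 mod 10: 7^1≡7, 7^2≡9, 7^3≡3, 7^4≡1. Order = 4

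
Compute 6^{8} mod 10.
6

Using successive squaring:
Binary expansion of 8: 1000
Powers of 6 mod 10 (each is the square of the previous):
  6^1 ≡ 6 (mod 10)
  6^2 ≡ 6² = 36 ≡ 6 (mod 10)
  6^4 ≡ 6² = 36 ≡ 6 (mod 10)
  6^8 ≡ 6² = 36 ≡ 6 (mod 10)
8 is a power of 2, so 6^8 is the last square: ≡ 6 (mod 10)
Result: 6^8 ≡ 6 (mod 10)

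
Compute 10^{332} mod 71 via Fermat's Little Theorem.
8

By Fermat's Little Theorem, a^(p-1) ≡ 1 (mod p) for prime p and gcd(a, p) = 1
Here p = 71, so 10^70 ≡ 1 (mod 71)
We can reduce the exponent: 332 mod 70 = 52
So 10^332 ≡ 10^52 (mod 71)
Computing: 10^52 mod 71 = 8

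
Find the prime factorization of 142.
2 × 71

Divide by primes starting from smallest:
142 ÷ 2 = 71
71 ÷ 71 = 1

142 = 2 × 71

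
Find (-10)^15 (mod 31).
Using repeated squaring. (-10) ≡ 21 (mod 31). 15 = 8 + 4 + 2 + 1 (binary 1111). Repeated squaring mod 31: 21^1 ≡ 21; 21^2 ≡ 21² = 441 ≡ 7; 21^4 ≡ 7² = 49 ≡ 18; 21^8 ≡ 18² = 324 ≡ 14. Multiply: (-10)^15 ≡ 21^8 × 21^4 × 21^2 × 21^1 ≡ 14 × 18 × 7 × 21 (mod 31): 14 × 18 = 252 ≡ 4; 4 × 7 = 28 ≡ 28; 28 × 21 = 588 ≡ 30. So (-10)^15 ≡ 30 (mod 31).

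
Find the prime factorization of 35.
5 × 7

Divide by primes starting from smallest:
35 ÷ 5 = 7
7 ÷ 7 = 1

35 = 5 × 7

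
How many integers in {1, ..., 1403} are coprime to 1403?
1320

Prime factorization: 1403 = 23 × 61
Using the formula φ(n) = n × Π(1 - 1/p) for each prime factor p:
φ(1403) = 1403 × (1 - 1/23) × (1 - 1/61)
φ(1403) = 1320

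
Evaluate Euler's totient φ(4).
2

Prime factorization: 4 = 2^2
Using the formula φ(n) = n × Π(1 - 1/p) for each prime factor p:
φ(4) = 4 × (1 - 1/2)
φ(4) = 2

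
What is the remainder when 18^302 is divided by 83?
Using Fermat: 18^{82} ≡ 1 (mod 83). 302 ≡ 56 (mod 82). So 18^{302} ≡ 18^{56} ≡ 4 (mod 83)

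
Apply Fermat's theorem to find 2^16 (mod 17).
By Fermat's Little Theorem, 2^{16} ≡ 1 (mod 17) since 17 is prime and gcd(2, 17) = 1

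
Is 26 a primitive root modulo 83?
No

To verify, check if 26^(82/q) ≢ 1 (mod 83) for each prime divisor q of 82
Divisors of 82 = 82: [1, 2, 41, 82]
  26^(82/41) = 26^2 ≡ 12 (mod 83)
  26^(82/2) = 26^41 ≡ 1 (mod 83)
Conclusion: 26 is not a primitive root modulo 83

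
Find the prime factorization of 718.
2 × 359

Divide by primes starting from smallest:
718 ÷ 2 = 359
359 ÷ 359 = 1

718 = 2 × 359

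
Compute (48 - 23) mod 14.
11

(48 - 23) = 25
25 mod 14 = 11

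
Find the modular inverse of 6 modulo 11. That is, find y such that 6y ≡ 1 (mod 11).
2

Using Extended Euclidean Algorithm:
gcd(6, 11) = 1
Bezout coefficients: 6 × 2 + 11 × -1 = 1
So 6 × 2 ≡ 1 (mod 11)
The inverse is 2 mod 11 = 2
Verification: 6 × 2 = 12 = 1 × 11 + 1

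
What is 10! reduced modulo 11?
By Wilson's theorem, (10)! ≡ -1 ≡ 10 (mod 11)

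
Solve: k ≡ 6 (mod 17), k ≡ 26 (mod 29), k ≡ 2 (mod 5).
M = 17 × 29 × 5 = 2465. M₁ = 145, y₁ ≡ 2 (mod 17). M₂ = 85, y₂ ≡ 14 (mod 29). M₃ = 493, y₃ ≡ 2 (mod 5). k = 6×145×2 + 26×85×14 + 2×493×2 ≡ 142 (mod 2465)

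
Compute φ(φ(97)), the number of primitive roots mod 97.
Number of primitive roots mod 97 = φ(96) = 32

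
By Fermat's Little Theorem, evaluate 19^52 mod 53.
By Fermat's Little Theorem, 19^{52} ≡ 1 (mod 53) since 53 is prime and gcd(19, 53) = 1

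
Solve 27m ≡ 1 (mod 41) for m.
27^(-1) ≡ 38 (mod 41). Verification: 27 × 38 = 1026 ≡ 1 (mod 41)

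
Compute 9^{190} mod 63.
9

Using successive squaring:
Binary expansion of 190: 10111110
Powers of 9 mod 63 (each is the square of the previous):
  9^1 ≡ 9 (mod 63)
  9^2 ≡ 9² = 81 ≡ 18 (mod 63)
  9^4 ≡ 18² = 324 ≡ 9 (mod 63)
  9^8 ≡ 9² = 81 ≡ 18 (mod 63)
  9^16 ≡ 18² = 324 ≡ 9 (mod 63)
  9^32 ≡ 9² = 81 ≡ 18 (mod 63)
  9^64 ≡ 18² = 324 ≡ 9 (mod 63)
  9^128 ≡ 9² = 81 ≡ 18 (mod 63)
190 = 128 + 32 + 16 + 8 + 4 + 2, so 9^190 = 9^128 × 9^32 × 9^16 × 9^8 × 9^4 × 9^2 ≡ 18 × 18 × 9 × 18 × 9 × 18 (mod 63)
Multiplying step by step:
  18 × 18 = 324 ≡ 9 (mod 63)
  9 × 9 = 81 ≡ 18 (mod 63)
  18 × 18 = 324 ≡ 9 (mod 63)
  9 × 9 = 81 ≡ 18 (mod 63)
  18 × 18 = 324 ≡ 9 (mod 63)
Result: 9^190 ≡ 9 (mod 63)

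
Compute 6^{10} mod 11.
1

Using successive squaring:
Binary expansion of 10: 1010
Powers of 6 mod 11 (each is the square of the previous):
  6^1 ≡ 6 (mod 11)
  6^2 ≡ 6² = 36 ≡ 3 (mod 11)
  6^4 ≡ 3² = 9 ≡ 9 (mod 11)
  6^8 ≡ 9² = 81 ≡ 4 (mod 11)
10 = 8 + 2, so 6^10 = 6^8 × 6^2 ≡ 4 × 3 (mod 11)
Multiplying step by step:
  4 × 3 = 12 ≡ 1 (mod 11)
Result: 6^10 ≡ 1 (mod 11)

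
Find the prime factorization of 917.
7 × 131

Divide by primes starting from smallest:
917 ÷ 7 = 131
131 ÷ 131 = 1

917 = 7 × 131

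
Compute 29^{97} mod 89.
27

Using successive squaring:
Binary expansion of 97: 1100001
Powers of 29 mod 89 (each is the square of the previous):
  29^1 ≡ 29 (mod 89)
  29^2 ≡ 29² = 841 ≡ 40 (mod 89)
  29^4 ≡ 40² = 1600 ≡ 87 (mod 89)
  29^8 ≡ 87² = 7569 ≡ 4 (mod 89)
  29^16 ≡ 4² = 16 ≡ 16 (mod 89)
  29^32 ≡ 16² = 256 ≡ 78 (mod 89)
  29^64 ≡ 78² = 6084 ≡ 32 (mod 89)
97 = 64 + 32 + 1, so 29^97 = 29^64 × 29^32 × 29^1 ≡ 32 × 78 × 29 (mod 89)
Multiplying step by step:
  32 × 78 = 2496 ≡ 4 (mod 89)
  4 × 29 = 116 ≡ 27 (mod 89)
Result: 29^97 ≡ 27 (mod 89)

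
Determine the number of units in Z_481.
432

Prime factorization: 481 = 13 × 37
Using the formula φ(n) = n × Π(1 - 1/p) for each prime factor p:
φ(481) = 481 × (1 - 1/13) × (1 - 1/37)
φ(481) = 432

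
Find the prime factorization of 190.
2 × 5 × 19

Divide by primes starting from smallest:
190 ÷ 2 = 95
95 ÷ 5 = 19
19 ÷ 19 = 1

190 = 2 × 5 × 19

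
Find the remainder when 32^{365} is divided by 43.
By Fermat: 32^{42} ≡ 1 (mod 43). 365 = 8×42 + 29. So 32^{365} ≡ 32^{29} ≡ 32 (mod 43)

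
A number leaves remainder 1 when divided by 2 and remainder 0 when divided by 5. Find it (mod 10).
M = 2 × 5 = 10. M₁ = 5, y₁ ≡ 1 (mod 2). M₂ = 2, y₂ ≡ 3 (mod 5). m = 1×5×1 + 0×2×3 ≡ 5 (mod 10)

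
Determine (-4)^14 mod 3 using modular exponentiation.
Using Fermat: (-4)^{2} ≡ 1 (mod 3). 14 ≡ 0 (mod 2). So (-4)^{14} ≡ (-4)^{0} ≡ 1 (mod 3)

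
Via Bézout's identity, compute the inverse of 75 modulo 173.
Extended GCD: 75(30) + 173(-13) = 1. So 75^(-1) ≡ 30 ≡ 30 (mod 173). Verify: 75 × 30 = 2250 ≡ 1 (mod 173)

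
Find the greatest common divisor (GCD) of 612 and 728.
4

Using the Euclidean algorithm:
612 = 0 × 728 + 612
728 = 1 × 612 + 116
612 = 5 × 116 + 32
116 = 3 × 32 + 20
32 = 1 × 20 + 12
20 = 1 × 12 + 8
12 = 1 × 8 + 4
8 = 2 × 4 + 0

GCD(612, 728) = 4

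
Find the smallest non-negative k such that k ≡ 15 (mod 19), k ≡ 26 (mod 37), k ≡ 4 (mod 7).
3245

Using the Chinese Remainder Theorem:
M = product of moduli = 4921
For equation 1: M_1 = 259, 259 ≡ 12 (mod 19), inverse of 259 mod 19 is 8 (check: 12 × 8 = 96 ≡ 1 (mod 19))
For equation 2: M_2 = 133, 133 ≡ 22 (mod 37), inverse of 133 mod 37 is 32 (check: 22 × 32 = 704 ≡ 1 (mod 37))
For equation 3: M_3 = 703, 703 ≡ 3 (mod 7), inverse of 703 mod 7 is 5 (check: 3 × 5 = 15 ≡ 1 (mod 7))
Combine: k ≡ Σ r_i×M_i×(M_i⁻¹ mod m_i) = 15×259×8 + 26×133×32 + 4×703×5 = 31080 + 110656 + 14060 = 155796
155796 mod 4921 = 3245
k ≡ 3245 (mod 4921)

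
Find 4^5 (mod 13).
5 = 4 + 1 (binary 101). Repeated squaring mod 13: 4^1 ≡ 4; 4^2 ≡ 4² = 16 ≡ 3; 4^4 ≡ 3² = 9 ≡ 9. Multiply: 4^5 = 4^4 × 4^1 ≡ 9 × 4 (mod 13): 9 × 4 = 36 ≡ 10. So 4^5 ≡ 10 (mod 13).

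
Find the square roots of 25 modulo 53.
The square roots of 25 mod 53 are 5 and 48. Verify: 5² = 25 ≡ 25 (mod 53)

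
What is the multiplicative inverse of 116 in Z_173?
116^(-1) ≡ 88 (mod 173). Verification: 116 × 88 = 10208 ≡ 1 (mod 173)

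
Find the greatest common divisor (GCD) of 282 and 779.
1

Using the Euclidean algorithm:
282 = 0 × 779 + 282
779 = 2 × 282 + 215
282 = 1 × 215 + 67
215 = 3 × 67 + 14
67 = 4 × 14 + 11
14 = 1 × 11 + 3
11 = 3 × 3 + 2
3 = 1 × 2 + 1
2 = 2 × 1 + 0

GCD(282, 779) = 1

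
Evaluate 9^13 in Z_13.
Using Fermat: 9^{12} ≡ 1 (mod 13). 13 ≡ 1 (mod 12). So 9^{13} ≡ 9^{1} ≡ 9 (mod 13)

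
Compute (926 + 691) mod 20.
17

(926 + 691) = 1617
1617 mod 20 = 17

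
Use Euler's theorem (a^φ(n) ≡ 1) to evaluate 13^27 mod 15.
By Euler: 13^{8} ≡ 1 (mod 15) since gcd(13, 15) = 1. 27 = 3×8 + 3. So 13^{27} ≡ 13^{3} ≡ 7 (mod 15)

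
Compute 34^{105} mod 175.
174

Using successive squaring:
Binary expansion of 105: 1101001
Powers of 34 mod 175 (each is the square of the previous):
  34^1 ≡ 34 (mod 175)
  34^2 ≡ 34² = 1156 ≡ 106 (mod 175)
  34^4 ≡ 106² = 11236 ≡ 36 (mod 175)
  34^8 ≡ 36² = 1296 ≡ 71 (mod 175)
  34^16 ≡ 71² = 5041 ≡ 141 (mod 175)
  34^32 ≡ 141² = 19881 ≡ 106 (mod 175)
  34^64 ≡ 106² = 11236 ≡ 36 (mod 175)
105 = 64 + 32 + 8 + 1, so 34^105 = 34^64 × 34^32 × 34^8 × 34^1 ≡ 36 × 106 × 71 × 34 (mod 175)
Multiplying step by step:
  36 × 106 = 3816 ≡ 141 (mod 175)
  141 × 71 = 10011 ≡ 36 (mod 175)
  36 × 34 = 1224 ≡ 174 (mod 175)
Result: 34^105 ≡ 174 (mod 175)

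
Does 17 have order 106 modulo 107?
p - 1 = 106 has prime divisors 2, 53. Check 17^(106/q) mod 107 for each: 17^(106/2) = 17^53 ≡ 106, 17^(106/53) = 17^2 ≡ 75 (mod 107). None of these is 1, so 17 has order 106 = φ(107), so it is a primitive root mod 107.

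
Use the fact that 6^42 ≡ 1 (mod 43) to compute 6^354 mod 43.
By Fermat: 6^{42} ≡ 1 (mod 43). 354 ≡ 18 (mod 42). So 6^{354} ≡ 6^{18} ≡ 1 (mod 43)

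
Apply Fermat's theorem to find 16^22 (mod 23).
By Fermat's Little Theorem, 16^{22} ≡ 1 (mod 23) since 23 is prime and gcd(16, 23) = 1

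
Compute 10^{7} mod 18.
10

Using successive squaring:
Binary expansion of 7: 111
Powers of 10 mod 18 (each is the square of the previous):
  10^1 ≡ 10 (mod 18)
  10^2 ≡ 10² = 100 ≡ 10 (mod 18)
  10^4 ≡ 10² = 100 ≡ 10 (mod 18)
7 = 4 + 2 + 1, so 10^7 = 10^4 × 10^2 × 10^1 ≡ 10 × 10 × 10 (mod 18)
Multiplying step by step:
  10 × 10 = 100 ≡ 10 (mod 18)
  10 × 10 = 100 ≡ 10 (mod 18)
Result: 10^7 ≡ 10 (mod 18)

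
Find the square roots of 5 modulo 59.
The square roots of 5 mod 59 are 51 and 8. Verify: 51² = 2601 ≡ 5 (mod 59)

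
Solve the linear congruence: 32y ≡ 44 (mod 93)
13

Since gcd(32, 93) = 1 divides 44, a solution exists.
Multiply both sides by the inverse of 32 mod 93:
  32^(-1) mod 93 = 32
  x ≡ 32 × 44 ≡ 1408 ≡ 13 (mod 93)
Verification: 32 × 13 = 416 = 4 × 93 + 44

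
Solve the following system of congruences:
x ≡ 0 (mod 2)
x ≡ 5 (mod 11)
16

Using the Chinese Remainder Theorem:
M = product of moduli = 22
For equation 1: M_1 = 11, 11 ≡ 1 (mod 2), inverse of 11 mod 2 is 1 (check: 1 × 1 = 1 ≡ 1 (mod 2))
For equation 2: M_2 = 2, 2 ≡ 2 (mod 11), inverse of 2 mod 11 is 6 (check: 2 × 6 = 12 ≡ 1 (mod 11))
Combine: x ≡ Σ r_i×M_i×(M_i⁻¹ mod m_i) = 0×11×1 + 5×2×6 = 0 + 60 = 60
60 mod 22 = 16
x ≡ 16 (mod 22)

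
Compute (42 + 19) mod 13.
9

(42 + 19) = 61
61 mod 13 = 9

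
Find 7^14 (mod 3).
Using Fermat: 7^{2} ≡ 1 (mod 3). 14 ≡ 0 (mod 2). So 7^{14} ≡ 7^{0} ≡ 1 (mod 3)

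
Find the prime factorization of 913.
11 × 83

Divide by primes starting from smallest:
913 ÷ 11 = 83
83 ÷ 83 = 1

913 = 11 × 83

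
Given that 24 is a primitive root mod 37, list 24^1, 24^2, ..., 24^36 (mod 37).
g^1, g^2, ..., g^{36} mod 37: {24, 21, 23, 34, 2, 11, 5, 9, 31, 4, 22, 10, 18, 25, 8, 7, 20, 36, 13, 16, 14, 3, 35, 26, 32, 28, 6, 33, 15, 27, 19, 12, 29, 30, 17, 1}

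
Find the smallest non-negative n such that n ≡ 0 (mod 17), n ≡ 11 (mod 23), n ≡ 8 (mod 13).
34

Using the Chinese Remainder Theorem:
M = product of moduli = 5083
For equation 1: M_1 = 299, 299 ≡ 10 (mod 17), inverse of 299 mod 17 is 12 (check: 10 × 12 = 120 ≡ 1 (mod 17))
For equation 2: M_2 = 221, 221 ≡ 14 (mod 23), inverse of 221 mod 23 is 5 (check: 14 × 5 = 70 ≡ 1 (mod 23))
For equation 3: M_3 = 391, 391 ≡ 1 (mod 13), inverse of 391 mod 13 is 1 (check: 1 × 1 = 1 ≡ 1 (mod 13))
Combine: n ≡ Σ r_i×M_i×(M_i⁻¹ mod m_i) = 0×299×12 + 11×221×5 + 8×391×1 = 0 + 12155 + 3128 = 15283
15283 mod 5083 = 34
n ≡ 34 (mod 5083)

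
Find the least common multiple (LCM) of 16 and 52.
208

First find GCD(16, 52) using the Euclidean algorithm:
16 = 0 × 52 + 16
52 = 3 × 16 + 4
16 = 4 × 4 + 0
GCD(16, 52) = 4

LCM formula: LCM(a, b) = (a × b) / GCD(a, b)
LCM(16, 52) = (16 × 52) / 4
LCM(16, 52) = 832 / 4
LCM(16, 52) = 208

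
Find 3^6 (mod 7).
6 = 4 + 2 (binary 110). Repeated squaring mod 7: 3^1 ≡ 3; 3^2 ≡ 3² = 9 ≡ 2; 3^4 ≡ 2² = 4 ≡ 4. Multiply: 3^6 = 3^4 × 3^2 ≡ 4 × 2 (mod 7): 4 × 2 = 8 ≡ 1. So 3^6 ≡ 1 (mod 7).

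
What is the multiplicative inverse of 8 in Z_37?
8^(-1) ≡ 14 (mod 37). Verification: 8 × 14 = 112 ≡ 1 (mod 37)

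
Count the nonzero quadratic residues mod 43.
For prime 43, there are (p-1)/2 = (43-1)/2 = 21 quadratic residues (excluding 0).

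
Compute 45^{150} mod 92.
1

Using successive squaring:
Binary expansion of 150: 10010110
Powers of 45 mod 92 (each is the square of the previous):
  45^1 ≡ 45 (mod 92)
  45^2 ≡ 45² = 2025 ≡ 1 (mod 92)
  45^4 ≡ 1² = 1 ≡ 1 (mod 92)
  45^8 ≡ 1² = 1 ≡ 1 (mod 92)
  45^16 ≡ 1² = 1 ≡ 1 (mod 92)
  45^32 ≡ 1² = 1 ≡ 1 (mod 92)
  45^64 ≡ 1² = 1 ≡ 1 (mod 92)
  45^128 ≡ 1² = 1 ≡ 1 (mod 92)
150 = 128 + 16 + 4 + 2, so 45^150 = 45^128 × 45^16 × 45^4 × 45^2 ≡ 1 × 1 × 1 × 1 (mod 92)
Multiplying step by step:
  1 × 1 = 1 ≡ 1 (mod 92)
  1 × 1 = 1 ≡ 1 (mod 92)
  1 × 1 = 1 ≡ 1 (mod 92)
Result: 45^150 ≡ 1 (mod 92)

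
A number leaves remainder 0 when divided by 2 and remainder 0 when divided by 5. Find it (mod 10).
M = 2 × 5 = 10. M₁ = 5, y₁ ≡ 1 (mod 2). M₂ = 2, y₂ ≡ 3 (mod 5). t = 0×5×1 + 0×2×3 ≡ 0 (mod 10)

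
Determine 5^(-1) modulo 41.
5^(-1) ≡ 33 (mod 41). Verification: 5 × 33 = 165 ≡ 1 (mod 41)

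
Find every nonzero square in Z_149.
QRs mod 149: {1, 4, 5, 6, 7, 9, 16, 17, 19, 20, 22, 24, 25, 26, 28, 29, 30, 31, 33, 35, 36, 37, 39, 42, 45, 46, 47, 49, 53, 54, 61, 63, 64, 67, 68, 69, 73, 76, 80, 81, 82, 85, 86, 88, 95, 96, 100, 102, 103, 104, 107, 110, 112, 113, 114, 116, 118, 119, 120, 121, 123, 124, 125, 127, 129, 130, 132, 133, 140, 142, 143, 144, 145, 148}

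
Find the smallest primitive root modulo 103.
5

A primitive root g modulo p has order p-1 = 102
Prime divisors of 102: [2, 3, 17]
g is a primitive root iff g^(102/q) ≢ 1 (mod 103) for each prime divisor q
Testing small values:
  g = 2: 2^51 ≡ 1, 2^34 ≡ 46, 2^6 ≡ 64 (mod 103) → 2^51 ≡ 1, not primitive root
  g = 3: 3^51 ≡ 102, 3^34 ≡ 1, 3^6 ≡ 8 (mod 103) → 3^34 ≡ 1, not primitive root
  g = 4: 4^51 ≡ 1, 4^34 ≡ 56, 4^6 ≡ 79 (mod 103) → 4^51 ≡ 1, not primitive root
  g = 5: 5^51 ≡ 102, 5^34 ≡ 56, 5^6 ≡ 72 (mod 103) → none is 1, primitive root!
The smallest primitive root is 5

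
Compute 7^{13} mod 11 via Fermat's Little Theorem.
2

By Fermat's Little Theorem, a^(p-1) ≡ 1 (mod p) for prime p and gcd(a, p) = 1
Here p = 11, so 7^10 ≡ 1 (mod 11)
We can reduce the exponent: 13 mod 10 = 3
So 7^13 ≡ 7^3 (mod 11)
Computing: 7^3 mod 11 = 2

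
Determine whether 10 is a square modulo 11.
By Euler's criterion: 10^{5} ≡ 10 (mod 11). Since this equals -1 (≡ 10), 10 is not a QR.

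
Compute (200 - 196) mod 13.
4

(200 - 196) = 4
4 mod 13 = 4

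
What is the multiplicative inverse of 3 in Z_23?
3^(-1) ≡ 8 (mod 23). Verification: 3 × 8 = 24 ≡ 1 (mod 23)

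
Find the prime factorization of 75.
3 × 5^2

Divide by primes starting from smallest:
75 ÷ 3 = 25
25 ÷ 5 = 5
5 ÷ 5 = 1

75 = 3 × 5^2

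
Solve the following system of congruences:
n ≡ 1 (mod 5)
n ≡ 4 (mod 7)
11

Using the Chinese Remainder Theorem:
M = product of moduli = 35
For equation 1: M_1 = 7, 7 ≡ 2 (mod 5), inverse of 7 mod 5 is 3 (check: 2 × 3 = 6 ≡ 1 (mod 5))
For equation 2: M_2 = 5, 5 ≡ 5 (mod 7), inverse of 5 mod 7 is 3 (check: 5 × 3 = 15 ≡ 1 (mod 7))
Combine: n ≡ Σ r_i×M_i×(M_i⁻¹ mod m_i) = 1×7×3 + 4×5×3 = 21 + 60 = 81
81 mod 35 = 11
n ≡ 11 (mod 35)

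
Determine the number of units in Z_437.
396

Prime factorization: 437 = 19 × 23
Using the formula φ(n) = n × Π(1 - 1/p) for each prime factor p:
φ(437) = 437 × (1 - 1/19) × (1 - 1/23)
φ(437) = 396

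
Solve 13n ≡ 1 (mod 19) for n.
3

Using Extended Euclidean Algorithm:
gcd(13, 19) = 1
Bezout coefficients: 13 × 3 + 19 × -2 = 1
So 13 × 3 ≡ 1 (mod 19)
The inverse is 3 mod 19 = 3
Verification: 13 × 3 = 39 = 2 × 19 + 1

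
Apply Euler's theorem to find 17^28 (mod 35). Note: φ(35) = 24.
By Euler: 17^{24} ≡ 1 (mod 35) since gcd(17, 35) = 1. 28 = 1×24 + 4. So 17^{28} ≡ 17^{4} ≡ 11 (mod 35)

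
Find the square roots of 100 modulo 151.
The square roots of 100 mod 151 are 10 and 141. Verify: 10² = 100 ≡ 100 (mod 151)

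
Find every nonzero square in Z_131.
QRs mod 131: {1, 3, 4, 5, 7, 9, 11, 12, 13, 15, 16, 20, 21, 25, 27, 28, 33, 34, 35, 36, 38, 39, 41, 43, 44, 45, 46, 48, 49, 52, 53, 55, 58, 59, 60, 61, 62, 63, 64, 65, 74, 75, 77, 80, 81, 84, 89, 91, 94, 99, 100, 101, 102, 105, 107, 108, 109, 112, 113, 114, 117, 121, 123, 125, 129}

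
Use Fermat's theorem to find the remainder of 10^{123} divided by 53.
49

By Fermat's Little Theorem, a^(p-1) ≡ 1 (mod p) for prime p and gcd(a, p) = 1
Here p = 53, so 10^52 ≡ 1 (mod 53)
We can reduce the exponent: 123 mod 52 = 19
So 10^123 ≡ 10^19 (mod 53)
Computing: 10^19 mod 53 = 49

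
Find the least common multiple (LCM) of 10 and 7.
70

First find GCD(10, 7) using the Euclidean algorithm:
10 = 1 × 7 + 3
7 = 2 × 3 + 1
3 = 3 × 1 + 0
GCD(10, 7) = 1

LCM formula: LCM(a, b) = (a × b) / GCD(a, b)
LCM(10, 7) = (10 × 7) / 1
LCM(10, 7) = 70 / 1
LCM(10, 7) = 70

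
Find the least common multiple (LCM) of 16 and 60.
240

First find GCD(16, 60) using the Euclidean algorithm:
16 = 0 × 60 + 16
60 = 3 × 16 + 12
16 = 1 × 12 + 4
12 = 3 × 4 + 0
GCD(16, 60) = 4

LCM formula: LCM(a, b) = (a × b) / GCD(a, b)
LCM(16, 60) = (16 × 60) / 4
LCM(16, 60) = 960 / 4
LCM(16, 60) = 240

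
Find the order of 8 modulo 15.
Powers of 8 mod 15: 8^1≡8, 8^2≡4, 8^3≡2, 8^4≡1. Order = 4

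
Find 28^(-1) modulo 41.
22

Using Extended Euclidean Algorithm:
gcd(28, 41) = 1
Bezout coefficients: 28 × -19 + 41 × 13 = 1
So 28 × -19 ≡ 1 (mod 41)
The inverse is -19 mod 41 = 22
Verification: 28 × 22 = 616 = 15 × 41 + 1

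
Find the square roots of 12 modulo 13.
The square roots of 12 mod 13 are 8 and 5. Verify: 8² = 64 ≡ 12 (mod 13)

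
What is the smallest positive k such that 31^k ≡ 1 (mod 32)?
Powers of 31 mod 32: 31^1≡31, 31^2≡1. Order = 2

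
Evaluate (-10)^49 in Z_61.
Using repeated squaring. (-10) ≡ 51 (mod 61). 49 = 32 + 16 + 1 (binary 110001). Repeated squaring mod 61: 51^1 ≡ 51; 51^2 ≡ 51² = 2601 ≡ 39; 51^4 ≡ 39² = 1521 ≡ 57; 51^8 ≡ 57² = 3249 ≡ 16; 51^16 ≡ 16² = 256 ≡ 12; 51^32 ≡ 12² = 144 ≡ 22. Multiply: (-10)^49 ≡ 51^32 × 51^16 × 51^1 ≡ 22 × 12 × 51 (mod 61): 22 × 12 = 264 ≡ 20; 20 × 51 = 1020 ≡ 44. So (-10)^49 ≡ 44 (mod 61).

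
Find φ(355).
280

Prime factorization: 355 = 5 × 71
Using the formula φ(n) = n × Π(1 - 1/p) for each prime factor p:
φ(355) = 355 × (1 - 1/5) × (1 - 1/71)
φ(355) = 280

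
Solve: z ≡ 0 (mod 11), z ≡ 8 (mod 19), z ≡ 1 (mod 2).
M = 11 × 19 × 2 = 418. M₁ = 38, y₁ ≡ 9 (mod 11). M₂ = 22, y₂ ≡ 13 (mod 19). M₃ = 209, y₃ ≡ 1 (mod 2). z = 0×38×9 + 8×22×13 + 1×209×1 ≡ 407 (mod 418)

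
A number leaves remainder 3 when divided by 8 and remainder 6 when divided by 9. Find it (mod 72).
M = 8 × 9 = 72. M₁ = 9, y₁ ≡ 1 (mod 8). M₂ = 8, y₂ ≡ 8 (mod 9). z = 3×9×1 + 6×8×8 ≡ 51 (mod 72)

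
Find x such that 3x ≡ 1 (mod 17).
3^(-1) ≡ 6 (mod 17). Verification: 3 × 6 = 18 ≡ 1 (mod 17)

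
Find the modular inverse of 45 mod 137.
45^(-1) ≡ 67 (mod 137). Verification: 45 × 67 = 3015 ≡ 1 (mod 137)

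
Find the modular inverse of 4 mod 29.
4^(-1) ≡ 22 (mod 29). Verification: 4 × 22 = 88 ≡ 1 (mod 29)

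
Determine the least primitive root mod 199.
p - 1 = 198 has prime divisors 2, 3, 11. h is a primitive root mod 199 iff h^(198/q) ≢ 1 (mod 199) for each such q.
h = 2: 2^99 ≡ 1, 2^66 ≡ 106, 2^18 ≡ 61 (mod 199); 2^99 ≡ 1, so not a primitive root.
h = 3: 3^99 ≡ 198, 3^66 ≡ 106, 3^18 ≡ 125 (mod 199); none is 1, so 3 has order 198 and is a primitive root.
The smallest primitive root mod 199 is g = 3.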